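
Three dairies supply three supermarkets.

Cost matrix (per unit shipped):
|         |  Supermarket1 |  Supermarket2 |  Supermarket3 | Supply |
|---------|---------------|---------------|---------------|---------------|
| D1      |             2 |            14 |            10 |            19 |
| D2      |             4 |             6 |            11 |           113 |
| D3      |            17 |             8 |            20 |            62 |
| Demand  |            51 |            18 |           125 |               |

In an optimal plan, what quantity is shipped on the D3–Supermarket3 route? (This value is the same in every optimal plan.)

Optimal shipments:
  D1→Supermarket1: 19 × 2 = 38
  D2→Supermarket1: 32 × 4 = 128
  D2→Supermarket3: 81 × 11 = 891
  D3→Supermarket2: 18 × 8 = 144
  D3→Supermarket3: 44 × 20 = 880
Total cost = 2081.
So D3→Supermarket3 carries 44 crates.

44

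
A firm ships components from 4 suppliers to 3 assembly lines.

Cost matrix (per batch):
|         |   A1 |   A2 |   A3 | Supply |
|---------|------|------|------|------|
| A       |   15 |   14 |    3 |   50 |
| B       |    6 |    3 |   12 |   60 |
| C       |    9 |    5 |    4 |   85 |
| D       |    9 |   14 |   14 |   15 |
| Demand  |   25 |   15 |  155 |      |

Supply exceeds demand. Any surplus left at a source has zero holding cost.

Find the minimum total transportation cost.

A cheapest plan:
  A–A3: 50 batches
  B–A1: 25 batches
  B–A2: 15 batches
  B–A3: 20 batches
  C–A3: 85 batches
Total cost = 925.
(Supply check: A ships 50; B ships 60; C ships 85; D ships 0.)

925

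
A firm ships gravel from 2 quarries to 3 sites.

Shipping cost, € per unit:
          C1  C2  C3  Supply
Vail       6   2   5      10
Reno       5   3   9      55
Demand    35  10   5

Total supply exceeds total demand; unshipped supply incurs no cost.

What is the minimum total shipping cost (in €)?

Optimal allocation:
  Vail to C2: 5 truckloads
  Vail to C3: 5 truckloads
  Reno to C1: 35 truckloads
  Reno to C2: 5 truckloads
Total cost = €225.

225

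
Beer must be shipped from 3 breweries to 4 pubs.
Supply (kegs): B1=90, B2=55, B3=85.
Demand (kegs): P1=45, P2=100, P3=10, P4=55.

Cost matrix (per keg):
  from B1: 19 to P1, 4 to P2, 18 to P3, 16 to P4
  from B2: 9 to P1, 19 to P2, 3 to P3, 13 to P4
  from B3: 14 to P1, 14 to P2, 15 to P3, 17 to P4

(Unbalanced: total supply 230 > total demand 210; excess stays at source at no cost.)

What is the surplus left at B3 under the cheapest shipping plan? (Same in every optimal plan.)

20

An optimal plan:
  B1 to P2: 90 × 4 = 360
  B2 to P1: 45 × 9 = 405
  B2 to P3: 10 × 3 = 30
  B3 to P2: 10 × 14 = 140
  B3 to P4: 55 × 17 = 935
Total cost = 1870.
B3 ships 65 of its 85, leaving 20.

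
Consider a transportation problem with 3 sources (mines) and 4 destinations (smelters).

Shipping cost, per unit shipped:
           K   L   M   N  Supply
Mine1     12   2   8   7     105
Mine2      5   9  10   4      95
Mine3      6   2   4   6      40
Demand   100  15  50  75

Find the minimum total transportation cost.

1320

A cheapest plan:
  Mine1→L: 15 × 2 = 30
  Mine1→M: 15 × 8 = 120
  Mine1→N: 75 × 7 = 525
  Mine2→K: 95 × 5 = 475
  Mine3→K: 5 × 6 = 30
  Mine3→M: 35 × 4 = 140
Total = 30 + 120 + 525 + 475 + 30 + 140 = 1320.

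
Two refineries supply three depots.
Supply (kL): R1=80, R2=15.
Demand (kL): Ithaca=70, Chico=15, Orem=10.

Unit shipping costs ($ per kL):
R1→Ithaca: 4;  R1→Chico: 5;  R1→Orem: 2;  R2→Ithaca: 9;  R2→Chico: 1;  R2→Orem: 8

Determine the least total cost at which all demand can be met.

315

A cheapest plan:
  R1→Ithaca: 70 × $4 = $280
  R1→Orem: 10 × $2 = $20
  R2→Chico: 15 × $1 = $15
Total = 280 + 20 + 15 = $315.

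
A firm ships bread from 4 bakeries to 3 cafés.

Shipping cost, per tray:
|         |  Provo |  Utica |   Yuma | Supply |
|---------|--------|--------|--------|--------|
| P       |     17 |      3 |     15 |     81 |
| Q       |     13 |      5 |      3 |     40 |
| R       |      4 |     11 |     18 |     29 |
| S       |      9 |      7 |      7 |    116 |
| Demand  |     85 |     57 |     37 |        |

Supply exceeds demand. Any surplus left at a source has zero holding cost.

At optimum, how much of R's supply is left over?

An optimal plan:
  P→Utica: 57 × 3 = 171
  Q→Yuma: 37 × 3 = 111
  R→Provo: 29 × 4 = 116
  S→Provo: 56 × 9 = 504
Total cost = 902.
R ships 29 of its 29, leaving 0.

0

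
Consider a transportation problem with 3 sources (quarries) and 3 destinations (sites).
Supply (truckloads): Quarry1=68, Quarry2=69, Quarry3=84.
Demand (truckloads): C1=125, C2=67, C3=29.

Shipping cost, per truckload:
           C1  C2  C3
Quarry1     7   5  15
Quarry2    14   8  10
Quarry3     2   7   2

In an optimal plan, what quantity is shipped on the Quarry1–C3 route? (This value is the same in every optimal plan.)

The minimum-cost plan:
  Quarry1 to C1: 41 truckloads
  Quarry1 to C2: 27 truckloads
  Quarry2 to C2: 40 truckloads
  Quarry2 to C3: 29 truckloads
  Quarry3 to C1: 84 truckloads
Total cost = 1200.
The route Quarry1→C3 is not used.

0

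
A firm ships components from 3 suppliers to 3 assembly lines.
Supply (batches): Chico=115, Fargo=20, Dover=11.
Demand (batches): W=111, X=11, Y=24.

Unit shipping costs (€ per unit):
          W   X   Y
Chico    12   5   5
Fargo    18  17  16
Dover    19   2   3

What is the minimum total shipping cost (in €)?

One minimum-cost allocation:
  Chico to W: 91 × €12 = €1092
  Chico to Y: 24 × €5 = €120
  Fargo to W: 20 × €18 = €360
  Dover to X: 11 × €2 = €22
Total = 1092 + 120 + 360 + 22 = €1594.
(Supply check: Chico ships 115; Fargo ships 20; Dover ships 11.)

1594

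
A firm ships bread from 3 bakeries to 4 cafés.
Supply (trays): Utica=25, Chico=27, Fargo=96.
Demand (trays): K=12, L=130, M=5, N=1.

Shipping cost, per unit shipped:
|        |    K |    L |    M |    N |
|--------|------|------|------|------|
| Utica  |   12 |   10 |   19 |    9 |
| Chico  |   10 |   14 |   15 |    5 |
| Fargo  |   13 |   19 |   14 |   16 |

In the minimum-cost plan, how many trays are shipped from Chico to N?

1

Solving gives:
  Utica→L: 25 × 10 = 250
  Chico→L: 26 × 14 = 364
  Chico→N: 1 × 5 = 5
  Fargo→K: 12 × 13 = 156
  Fargo→L: 79 × 19 = 1501
  Fargo→M: 5 × 14 = 70
Total cost = 2346.
So Chico→N carries 1 trays.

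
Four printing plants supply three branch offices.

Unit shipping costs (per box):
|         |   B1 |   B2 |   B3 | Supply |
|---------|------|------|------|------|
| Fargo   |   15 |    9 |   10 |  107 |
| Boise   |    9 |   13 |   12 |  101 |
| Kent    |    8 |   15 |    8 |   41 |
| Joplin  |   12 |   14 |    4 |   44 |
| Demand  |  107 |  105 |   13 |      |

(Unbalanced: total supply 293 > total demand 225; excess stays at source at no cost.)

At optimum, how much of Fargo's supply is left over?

2

Minimum-cost shipments:
  Fargo->B2: 105 boxes
  Boise->B1: 66 boxes
  Kent->B1: 41 boxes
  Joplin->B3: 13 boxes
Total cost = 1919.
Fargo ships 105 of its 107, leaving 2.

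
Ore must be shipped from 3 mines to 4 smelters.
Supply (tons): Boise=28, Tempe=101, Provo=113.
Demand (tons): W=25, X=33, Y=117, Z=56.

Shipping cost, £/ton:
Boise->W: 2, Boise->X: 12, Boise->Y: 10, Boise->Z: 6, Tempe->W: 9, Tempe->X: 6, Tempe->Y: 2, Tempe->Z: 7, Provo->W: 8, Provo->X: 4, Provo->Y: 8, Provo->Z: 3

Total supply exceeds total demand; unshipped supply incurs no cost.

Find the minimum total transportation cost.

Optimal allocation:
  Boise->W: 25 × £2 = £50
  Tempe->Y: 101 × £2 = £202
  Provo->X: 33 × £4 = £132
  Provo->Y: 16 × £8 = £128
  Provo->Z: 56 × £3 = £168
Total = 50 + 202 + 132 + 128 + 168 = £680.
(Supply check: Boise ships 25; Tempe ships 101; Provo ships 105.)

680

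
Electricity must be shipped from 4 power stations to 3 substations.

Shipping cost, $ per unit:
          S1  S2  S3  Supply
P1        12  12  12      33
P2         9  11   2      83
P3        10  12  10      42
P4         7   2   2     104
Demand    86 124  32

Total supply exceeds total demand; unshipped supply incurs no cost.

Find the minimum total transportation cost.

1321

Optimal allocation:
  P1 to S2: 13 × $12 = $156
  P2 to S1: 44 × $9 = $396
  P2 to S2: 7 × $11 = $77
  P2 to S3: 32 × $2 = $64
  P3 to S1: 42 × $10 = $420
  P4 to S2: 104 × $2 = $208
Total = 156 + 396 + 77 + 64 + 420 + 208 = $1321.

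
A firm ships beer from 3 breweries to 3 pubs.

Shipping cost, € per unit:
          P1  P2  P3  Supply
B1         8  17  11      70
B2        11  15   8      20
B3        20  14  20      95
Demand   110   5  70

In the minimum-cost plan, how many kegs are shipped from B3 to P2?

5

The minimum-cost plan:
  B1 to P1: 70 × €8 = €560
  B2 to P3: 20 × €8 = €160
  B3 to P1: 40 × €20 = €800
  B3 to P2: 5 × €14 = €70
  B3 to P3: 50 × €20 = €1000
Total cost = €2590.
So B3→P2 carries 5 kegs.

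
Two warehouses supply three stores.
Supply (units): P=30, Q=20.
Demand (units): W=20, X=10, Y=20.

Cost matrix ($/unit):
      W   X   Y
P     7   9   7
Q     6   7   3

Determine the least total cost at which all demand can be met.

One minimum-cost allocation:
  P->W: 20 × $7 = $140
  P->X: 10 × $9 = $90
  Q->Y: 20 × $3 = $60
Total = 140 + 90 + 60 = $290.

290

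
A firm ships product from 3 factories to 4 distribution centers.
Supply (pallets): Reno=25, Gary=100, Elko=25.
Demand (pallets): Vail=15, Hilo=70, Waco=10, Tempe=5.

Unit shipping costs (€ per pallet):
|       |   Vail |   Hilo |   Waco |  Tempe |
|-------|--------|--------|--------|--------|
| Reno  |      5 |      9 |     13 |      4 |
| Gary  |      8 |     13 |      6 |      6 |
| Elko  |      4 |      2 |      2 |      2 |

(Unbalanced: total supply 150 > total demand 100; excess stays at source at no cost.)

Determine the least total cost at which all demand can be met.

One minimum-cost allocation:
  Reno→Hilo: 25 × €9 = €225
  Gary→Vail: 15 × €8 = €120
  Gary→Hilo: 20 × €13 = €260
  Gary→Waco: 10 × €6 = €60
  Gary→Tempe: 5 × €6 = €30
  Elko→Hilo: 25 × €2 = €50
Total = 225 + 120 + 260 + 60 + 30 + 50 = €745.

745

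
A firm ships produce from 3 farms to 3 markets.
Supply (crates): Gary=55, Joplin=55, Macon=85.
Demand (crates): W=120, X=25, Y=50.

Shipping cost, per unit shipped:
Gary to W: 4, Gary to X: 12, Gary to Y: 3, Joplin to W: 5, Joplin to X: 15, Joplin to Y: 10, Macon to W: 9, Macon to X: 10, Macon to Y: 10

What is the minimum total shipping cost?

A cheapest plan:
  Gary to W: 5 × 4 = 20
  Gary to Y: 50 × 3 = 150
  Joplin to W: 55 × 5 = 275
  Macon to W: 60 × 9 = 540
  Macon to X: 25 × 10 = 250
Total = 20 + 150 + 275 + 540 + 250 = 1235.

1235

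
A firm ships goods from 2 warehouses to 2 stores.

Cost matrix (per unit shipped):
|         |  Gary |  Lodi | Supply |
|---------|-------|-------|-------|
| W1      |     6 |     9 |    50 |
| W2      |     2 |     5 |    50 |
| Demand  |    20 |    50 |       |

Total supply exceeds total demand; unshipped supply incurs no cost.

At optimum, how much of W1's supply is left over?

An optimal plan:
  W1 to Gary: 20 × 6 = 120
  W2 to Lodi: 50 × 5 = 250
Total cost = 370.
W1 ships 20 of its 50, leaving 30.

30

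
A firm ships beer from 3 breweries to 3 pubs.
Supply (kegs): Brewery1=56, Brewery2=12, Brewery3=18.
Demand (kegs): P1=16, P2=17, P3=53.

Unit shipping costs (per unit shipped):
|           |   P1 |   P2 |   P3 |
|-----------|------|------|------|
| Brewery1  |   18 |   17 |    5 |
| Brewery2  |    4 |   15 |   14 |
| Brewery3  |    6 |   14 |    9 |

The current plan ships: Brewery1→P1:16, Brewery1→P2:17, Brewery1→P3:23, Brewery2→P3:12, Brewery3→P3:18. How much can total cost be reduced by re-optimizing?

Current plan cost = 16·18 + 17·17 + 23·5 + 12·14 + 18·9 = 1022.
Optimal plan:
  Brewery1–P2: 3 × 17 = 51
  Brewery1–P3: 53 × 5 = 265
  Brewery2–P1: 12 × 4 = 48
  Brewery3–P1: 4 × 6 = 24
  Brewery3–P2: 14 × 14 = 196
Optimal cost = 584.
Saving = 1022 − 584 = 438.

438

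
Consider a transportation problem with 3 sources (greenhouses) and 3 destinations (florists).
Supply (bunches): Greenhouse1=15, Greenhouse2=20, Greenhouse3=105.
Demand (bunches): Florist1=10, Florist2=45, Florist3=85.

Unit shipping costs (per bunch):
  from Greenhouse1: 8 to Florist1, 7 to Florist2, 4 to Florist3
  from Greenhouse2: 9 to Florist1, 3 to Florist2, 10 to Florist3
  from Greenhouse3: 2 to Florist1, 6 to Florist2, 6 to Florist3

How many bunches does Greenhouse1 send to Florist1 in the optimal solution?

The minimum-cost plan:
  Greenhouse1→Florist3: 15 bunches
  Greenhouse2→Florist2: 20 bunches
  Greenhouse3→Florist1: 10 bunches
  Greenhouse3→Florist2: 25 bunches
  Greenhouse3→Florist3: 70 bunches
Total cost = 710.
The route Greenhouse1→Florist1 is not used.

0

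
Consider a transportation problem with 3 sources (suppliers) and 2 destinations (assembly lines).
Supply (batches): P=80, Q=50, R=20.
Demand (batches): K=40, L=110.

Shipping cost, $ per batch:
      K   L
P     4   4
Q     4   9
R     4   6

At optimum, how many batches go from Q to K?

40

Solving gives:
  P→L: 80 batches
  Q→K: 40 batches
  Q→L: 10 batches
  R→L: 20 batches
Total cost = $690.
So Q→K carries 40 batches.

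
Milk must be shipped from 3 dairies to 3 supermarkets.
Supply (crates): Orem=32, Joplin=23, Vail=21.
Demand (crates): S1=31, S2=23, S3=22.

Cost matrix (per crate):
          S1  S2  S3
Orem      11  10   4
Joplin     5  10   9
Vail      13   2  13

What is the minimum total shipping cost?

353

Optimal allocation:
  Orem to S1: 8 × 11 = 88
  Orem to S2: 2 × 10 = 20
  Orem to S3: 22 × 4 = 88
  Joplin to S1: 23 × 5 = 115
  Vail to S2: 21 × 2 = 42
Total = 88 + 20 + 88 + 115 + 42 = 353.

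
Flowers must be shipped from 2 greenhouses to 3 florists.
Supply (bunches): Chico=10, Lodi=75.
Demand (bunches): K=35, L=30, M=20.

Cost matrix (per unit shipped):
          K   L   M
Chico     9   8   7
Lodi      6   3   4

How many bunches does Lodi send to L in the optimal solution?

The minimum-cost plan:
  Chico to K: 10 × 9 = 90
  Lodi to K: 25 × 6 = 150
  Lodi to L: 30 × 3 = 90
  Lodi to M: 20 × 4 = 80
Total cost = 410.
So Lodi→L carries 30 bunches.

30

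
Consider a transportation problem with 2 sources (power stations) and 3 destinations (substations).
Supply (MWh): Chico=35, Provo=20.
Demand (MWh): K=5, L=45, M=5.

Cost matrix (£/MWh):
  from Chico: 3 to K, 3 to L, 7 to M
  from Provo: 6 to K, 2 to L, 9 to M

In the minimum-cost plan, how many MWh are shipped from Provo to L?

20

Solving gives:
  Chico–K: 5 × £3 = £15
  Chico–L: 25 × £3 = £75
  Chico–M: 5 × £7 = £35
  Provo–L: 20 × £2 = £40
Total cost = £165.
So Provo→L carries 20 MWh.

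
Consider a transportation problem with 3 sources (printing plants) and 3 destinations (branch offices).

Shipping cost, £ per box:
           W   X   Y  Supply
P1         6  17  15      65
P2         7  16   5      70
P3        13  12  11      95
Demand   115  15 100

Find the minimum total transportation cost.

A cheapest plan:
  P1 to W: 65 × £6 = £390
  P2 to Y: 70 × £5 = £350
  P3 to W: 50 × £13 = £650
  P3 to X: 15 × £12 = £180
  P3 to Y: 30 × £11 = £330
Total = 390 + 350 + 650 + 180 + 330 = £1900.
(Supply check: P1 ships 65; P2 ships 70; P3 ships 95.)

1900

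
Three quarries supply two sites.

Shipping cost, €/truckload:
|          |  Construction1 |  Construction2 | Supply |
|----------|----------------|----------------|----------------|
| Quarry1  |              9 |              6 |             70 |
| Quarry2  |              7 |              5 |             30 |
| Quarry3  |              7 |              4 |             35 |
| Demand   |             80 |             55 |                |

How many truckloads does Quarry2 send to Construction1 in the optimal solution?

Optimal shipments:
  Quarry1–Construction1: 15 × €9 = €135
  Quarry1–Construction2: 55 × €6 = €330
  Quarry2–Construction1: 30 × €7 = €210
  Quarry3–Construction1: 35 × €7 = €245
Total cost = €920.
So Quarry2→Construction1 carries 30 truckloads.

30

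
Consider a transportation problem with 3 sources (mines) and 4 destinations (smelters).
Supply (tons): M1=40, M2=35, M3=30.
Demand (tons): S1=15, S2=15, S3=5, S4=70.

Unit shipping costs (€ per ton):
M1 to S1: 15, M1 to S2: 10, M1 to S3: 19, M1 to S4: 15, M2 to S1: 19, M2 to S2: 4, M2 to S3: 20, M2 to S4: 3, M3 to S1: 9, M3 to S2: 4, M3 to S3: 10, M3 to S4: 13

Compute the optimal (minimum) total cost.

An optimal shipping plan:
  M1 to S2: 5 tons
  M1 to S4: 35 tons
  M2 to S4: 35 tons
  M3 to S1: 15 tons
  M3 to S2: 10 tons
  M3 to S3: 5 tons
Total cost = €905.

905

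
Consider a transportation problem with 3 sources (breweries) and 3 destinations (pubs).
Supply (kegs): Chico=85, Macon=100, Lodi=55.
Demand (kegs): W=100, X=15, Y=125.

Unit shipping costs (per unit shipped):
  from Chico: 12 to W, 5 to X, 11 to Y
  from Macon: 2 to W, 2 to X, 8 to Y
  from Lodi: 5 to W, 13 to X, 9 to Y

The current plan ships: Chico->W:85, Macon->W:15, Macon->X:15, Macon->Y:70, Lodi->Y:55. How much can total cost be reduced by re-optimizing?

595

Current plan cost = 85·12 + 15·2 + 15·2 + 70·8 + 55·9 = 2135.
Optimal plan:
  Chico to X: 15 kegs
  Chico to Y: 70 kegs
  Macon to W: 100 kegs
  Lodi to Y: 55 kegs
Optimal cost = 1540.
Saving = 2135 − 1540 = 595.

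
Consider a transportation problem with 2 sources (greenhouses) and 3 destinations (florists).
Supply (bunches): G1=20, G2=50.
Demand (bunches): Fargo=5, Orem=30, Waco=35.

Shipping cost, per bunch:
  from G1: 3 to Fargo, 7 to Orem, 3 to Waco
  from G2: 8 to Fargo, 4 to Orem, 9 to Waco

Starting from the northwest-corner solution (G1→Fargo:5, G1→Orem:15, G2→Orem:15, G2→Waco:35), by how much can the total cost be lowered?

140

Current plan cost = 5·3 + 15·7 + 15·4 + 35·9 = 495.
Optimal plan:
  G1 to Waco: 20 × 3 = 60
  G2 to Fargo: 5 × 8 = 40
  G2 to Orem: 30 × 4 = 120
  G2 to Waco: 15 × 9 = 135
Optimal cost = 355.
Saving = 495 − 355 = 140.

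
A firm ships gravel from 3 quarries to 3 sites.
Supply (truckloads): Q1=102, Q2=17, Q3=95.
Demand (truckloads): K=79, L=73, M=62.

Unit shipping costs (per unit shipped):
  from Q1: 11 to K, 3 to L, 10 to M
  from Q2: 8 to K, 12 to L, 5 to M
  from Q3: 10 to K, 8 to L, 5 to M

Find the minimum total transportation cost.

One minimum-cost allocation:
  Q1–K: 29 × 11 = 319
  Q1–L: 73 × 3 = 219
  Q2–K: 17 × 8 = 136
  Q3–K: 33 × 10 = 330
  Q3–M: 62 × 5 = 310
Total = 319 + 219 + 136 + 330 + 310 = 1314.

1314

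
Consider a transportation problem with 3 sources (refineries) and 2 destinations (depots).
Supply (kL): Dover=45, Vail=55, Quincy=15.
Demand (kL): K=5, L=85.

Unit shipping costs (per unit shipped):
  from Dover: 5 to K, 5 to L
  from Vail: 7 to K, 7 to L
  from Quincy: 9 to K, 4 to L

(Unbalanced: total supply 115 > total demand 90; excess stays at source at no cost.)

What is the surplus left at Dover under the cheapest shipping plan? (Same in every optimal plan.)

0

Minimum-cost shipments:
  Dover->L: 45 × 5 = 225
  Vail->K: 5 × 7 = 35
  Vail->L: 25 × 7 = 175
  Quincy->L: 15 × 4 = 60
Total cost = 495.
Dover ships 45 of its 45, leaving 0.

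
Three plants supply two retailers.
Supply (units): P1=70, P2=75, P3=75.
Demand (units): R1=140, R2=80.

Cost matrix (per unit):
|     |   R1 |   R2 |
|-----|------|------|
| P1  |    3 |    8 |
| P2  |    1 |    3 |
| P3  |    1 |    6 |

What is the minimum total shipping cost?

535

Optimal allocation:
  P1->R1: 70 × 3 = 210
  P2->R2: 75 × 3 = 225
  P3->R1: 70 × 1 = 70
  P3->R2: 5 × 6 = 30
Total = 210 + 225 + 70 + 30 = 535.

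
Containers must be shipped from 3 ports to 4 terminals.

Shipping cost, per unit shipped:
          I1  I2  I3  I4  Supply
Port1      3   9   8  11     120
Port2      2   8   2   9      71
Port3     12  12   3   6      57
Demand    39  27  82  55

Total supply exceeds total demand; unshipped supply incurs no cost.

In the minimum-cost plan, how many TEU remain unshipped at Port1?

45

An optimal plan:
  Port1→I1: 39 TEU
  Port1→I2: 27 TEU
  Port1→I3: 9 TEU
  Port2→I3: 71 TEU
  Port3→I3: 2 TEU
  Port3→I4: 55 TEU
Total cost = 910.
Port1 ships 75 of its 120, leaving 45.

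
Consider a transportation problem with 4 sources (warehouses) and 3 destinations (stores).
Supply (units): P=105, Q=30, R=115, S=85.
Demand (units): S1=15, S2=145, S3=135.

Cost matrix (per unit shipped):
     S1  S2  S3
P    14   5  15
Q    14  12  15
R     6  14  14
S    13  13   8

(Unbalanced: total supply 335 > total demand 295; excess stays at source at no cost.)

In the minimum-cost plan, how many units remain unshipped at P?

0

An optimal plan:
  P→S2: 105 × 5 = 525
  Q→S2: 30 × 12 = 360
  R→S1: 15 × 6 = 90
  R→S2: 10 × 14 = 140
  R→S3: 50 × 14 = 700
  S→S3: 85 × 8 = 680
Total cost = 2495.
P ships 105 of its 105, leaving 0.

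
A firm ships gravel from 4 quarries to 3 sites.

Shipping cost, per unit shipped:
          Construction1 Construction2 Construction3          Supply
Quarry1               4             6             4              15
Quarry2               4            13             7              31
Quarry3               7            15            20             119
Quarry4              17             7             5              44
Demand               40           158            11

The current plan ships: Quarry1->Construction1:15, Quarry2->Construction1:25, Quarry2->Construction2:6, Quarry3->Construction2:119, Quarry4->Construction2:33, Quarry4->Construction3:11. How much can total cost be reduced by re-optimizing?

Current plan cost = 15·4 + 25·4 + 6·13 + 119·15 + 33·7 + 11·5 = 2309.
Optimal plan:
  Quarry1 to Construction2: 15 × 6 = 90
  Quarry2 to Construction1: 20 × 4 = 80
  Quarry2 to Construction3: 11 × 7 = 77
  Quarry3 to Construction1: 20 × 7 = 140
  Quarry3 to Construction2: 99 × 15 = 1485
  Quarry4 to Construction2: 44 × 7 = 308
Optimal cost = 2180.
Saving = 2309 − 2180 = 129.

129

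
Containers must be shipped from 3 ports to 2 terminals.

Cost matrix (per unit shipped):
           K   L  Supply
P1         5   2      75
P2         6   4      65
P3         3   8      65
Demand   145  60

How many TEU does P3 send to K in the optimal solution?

The minimum-cost plan:
  P1 to K: 15 × 5 = 75
  P1 to L: 60 × 2 = 120
  P2 to K: 65 × 6 = 390
  P3 to K: 65 × 3 = 195
Total cost = 780.
So P3→K carries 65 TEU.

65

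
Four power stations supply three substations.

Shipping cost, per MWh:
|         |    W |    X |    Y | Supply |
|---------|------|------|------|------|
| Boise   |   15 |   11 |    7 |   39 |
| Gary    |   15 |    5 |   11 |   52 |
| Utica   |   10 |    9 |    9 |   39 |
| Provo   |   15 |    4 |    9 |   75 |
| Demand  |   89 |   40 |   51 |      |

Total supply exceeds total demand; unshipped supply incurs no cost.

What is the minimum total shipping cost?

An optimal shipping plan:
  Boise to Y: 39 × 7 = 273
  Gary to W: 50 × 15 = 750
  Utica to W: 39 × 10 = 390
  Provo to X: 40 × 4 = 160
  Provo to Y: 12 × 9 = 108
Total = 273 + 750 + 390 + 160 + 108 = 1681.

1681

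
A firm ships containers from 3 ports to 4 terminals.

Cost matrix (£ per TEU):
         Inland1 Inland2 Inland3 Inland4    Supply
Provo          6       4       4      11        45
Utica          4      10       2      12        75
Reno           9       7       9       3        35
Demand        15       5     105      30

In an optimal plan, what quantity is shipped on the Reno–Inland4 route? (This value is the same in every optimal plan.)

30

Optimal shipments:
  Provo to Inland2: 5 × £4 = £20
  Provo to Inland3: 40 × £4 = £160
  Utica to Inland1: 10 × £4 = £40
  Utica to Inland3: 65 × £2 = £130
  Reno to Inland1: 5 × £9 = £45
  Reno to Inland4: 30 × £3 = £90
Total cost = £485.
So Reno→Inland4 carries 30 TEU.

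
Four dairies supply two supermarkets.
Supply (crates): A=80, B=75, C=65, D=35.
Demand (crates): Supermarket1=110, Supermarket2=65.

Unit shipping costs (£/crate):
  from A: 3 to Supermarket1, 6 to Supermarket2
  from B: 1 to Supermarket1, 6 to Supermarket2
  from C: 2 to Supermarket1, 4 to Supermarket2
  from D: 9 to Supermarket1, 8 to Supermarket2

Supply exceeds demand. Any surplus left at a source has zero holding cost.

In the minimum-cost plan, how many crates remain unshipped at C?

0

An optimal plan:
  A->Supermarket1: 35 × £3 = £105
  B->Supermarket1: 75 × £1 = £75
  C->Supermarket2: 65 × £4 = £260
Total cost = £440.
C ships 65 of its 65, leaving 0.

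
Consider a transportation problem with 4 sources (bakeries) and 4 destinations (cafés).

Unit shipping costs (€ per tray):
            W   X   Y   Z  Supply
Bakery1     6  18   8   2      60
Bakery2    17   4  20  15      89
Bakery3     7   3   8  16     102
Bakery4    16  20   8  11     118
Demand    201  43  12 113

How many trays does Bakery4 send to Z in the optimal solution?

106

Solving gives:
  Bakery1->W: 53 trays
  Bakery1->Z: 7 trays
  Bakery2->W: 46 trays
  Bakery2->X: 43 trays
  Bakery3->W: 102 trays
  Bakery4->Y: 12 trays
  Bakery4->Z: 106 trays
Total cost = €3262.
So Bakery4→Z carries 106 trays.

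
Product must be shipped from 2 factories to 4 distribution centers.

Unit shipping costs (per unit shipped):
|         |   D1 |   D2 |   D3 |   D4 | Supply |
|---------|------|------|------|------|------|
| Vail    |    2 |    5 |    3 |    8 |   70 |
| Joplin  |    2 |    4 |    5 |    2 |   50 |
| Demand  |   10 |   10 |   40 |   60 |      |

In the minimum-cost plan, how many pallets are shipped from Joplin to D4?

50

Solving gives:
  Vail to D1: 10 pallets
  Vail to D2: 10 pallets
  Vail to D3: 40 pallets
  Vail to D4: 10 pallets
  Joplin to D4: 50 pallets
Total cost = 370.
So Joplin→D4 carries 50 pallets.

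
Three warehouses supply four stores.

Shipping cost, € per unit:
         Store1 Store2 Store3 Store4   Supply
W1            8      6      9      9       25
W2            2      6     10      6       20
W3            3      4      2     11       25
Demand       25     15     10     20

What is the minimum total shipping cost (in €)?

325

One minimum-cost allocation:
  W1 to Store2: 15 × €6 = €90
  W1 to Store4: 10 × €9 = €90
  W2 to Store1: 10 × €2 = €20
  W2 to Store4: 10 × €6 = €60
  W3 to Store1: 15 × €3 = €45
  W3 to Store3: 10 × €2 = €20
Total = 90 + 90 + 20 + 60 + 45 + 20 = €325.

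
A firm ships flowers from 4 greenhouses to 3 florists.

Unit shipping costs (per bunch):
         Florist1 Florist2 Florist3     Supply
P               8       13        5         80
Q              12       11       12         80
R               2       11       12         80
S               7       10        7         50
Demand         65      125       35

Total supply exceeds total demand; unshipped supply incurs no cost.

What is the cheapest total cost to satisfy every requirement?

1630

Optimal allocation:
  P→Florist3: 35 × 5 = 175
  Q→Florist2: 60 × 11 = 660
  R→Florist1: 65 × 2 = 130
  R→Florist2: 15 × 11 = 165
  S→Florist2: 50 × 10 = 500
Total = 175 + 660 + 130 + 165 + 500 = 1630.
(Supply check: P ships 35; Q ships 60; R ships 80; S ships 50.)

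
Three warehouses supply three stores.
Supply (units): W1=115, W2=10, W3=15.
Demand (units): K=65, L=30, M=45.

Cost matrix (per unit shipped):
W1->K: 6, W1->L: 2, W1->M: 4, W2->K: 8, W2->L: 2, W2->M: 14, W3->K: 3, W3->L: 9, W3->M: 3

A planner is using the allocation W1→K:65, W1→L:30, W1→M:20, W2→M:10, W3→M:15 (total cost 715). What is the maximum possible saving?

Current plan cost = 65·6 + 30·2 + 20·4 + 10·14 + 15·3 = 715.
Optimal plan:
  W1 to K: 50 × 6 = 300
  W1 to L: 20 × 2 = 40
  W1 to M: 45 × 4 = 180
  W2 to L: 10 × 2 = 20
  W3 to K: 15 × 3 = 45
Optimal cost = 585.
Saving = 715 − 585 = 130.

130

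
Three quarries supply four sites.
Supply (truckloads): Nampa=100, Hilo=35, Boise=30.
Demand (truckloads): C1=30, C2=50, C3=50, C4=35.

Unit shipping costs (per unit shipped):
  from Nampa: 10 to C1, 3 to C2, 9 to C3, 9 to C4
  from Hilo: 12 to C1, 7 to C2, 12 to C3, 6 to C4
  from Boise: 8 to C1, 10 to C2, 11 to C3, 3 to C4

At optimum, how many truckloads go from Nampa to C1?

Solving gives:
  Nampa–C2: 50 truckloads
  Nampa–C3: 50 truckloads
  Hilo–C4: 35 truckloads
  Boise–C1: 30 truckloads
Total cost = 1050.
The route Nampa→C1 is not used.

0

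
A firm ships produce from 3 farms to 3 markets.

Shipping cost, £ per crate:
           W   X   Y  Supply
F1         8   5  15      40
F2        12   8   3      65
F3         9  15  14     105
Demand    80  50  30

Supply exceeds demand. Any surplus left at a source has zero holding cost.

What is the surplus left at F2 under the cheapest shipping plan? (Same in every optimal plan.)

25

Minimum-cost shipments:
  F1->X: 40 crates
  F2->X: 10 crates
  F2->Y: 30 crates
  F3->W: 80 crates
Total cost = £1090.
F2 ships 40 of its 65, leaving 25.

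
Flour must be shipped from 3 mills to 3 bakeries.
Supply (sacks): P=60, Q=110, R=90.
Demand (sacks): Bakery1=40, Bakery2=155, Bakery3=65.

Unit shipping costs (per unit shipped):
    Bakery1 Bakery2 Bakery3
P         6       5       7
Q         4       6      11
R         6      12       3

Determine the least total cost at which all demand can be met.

1275

One minimum-cost allocation:
  P–Bakery2: 60 sacks
  Q–Bakery1: 15 sacks
  Q–Bakery2: 95 sacks
  R–Bakery1: 25 sacks
  R–Bakery3: 65 sacks
Total cost = 1275.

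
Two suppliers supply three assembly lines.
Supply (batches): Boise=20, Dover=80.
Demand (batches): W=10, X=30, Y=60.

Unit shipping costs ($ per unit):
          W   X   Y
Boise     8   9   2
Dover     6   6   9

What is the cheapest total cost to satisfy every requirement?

640

A cheapest plan:
  Boise to Y: 20 × $2 = $40
  Dover to W: 10 × $6 = $60
  Dover to X: 30 × $6 = $180
  Dover to Y: 40 × $9 = $360
Total = 40 + 60 + 180 + 360 = $640.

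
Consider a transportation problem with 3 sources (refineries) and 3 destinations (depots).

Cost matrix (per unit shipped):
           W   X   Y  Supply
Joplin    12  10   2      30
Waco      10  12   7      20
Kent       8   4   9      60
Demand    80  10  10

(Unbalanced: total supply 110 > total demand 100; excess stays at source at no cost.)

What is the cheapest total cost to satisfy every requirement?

Optimal allocation:
  Joplin–W: 10 kL
  Joplin–Y: 10 kL
  Waco–W: 20 kL
  Kent–W: 50 kL
  Kent–X: 10 kL
Total cost = 780.

780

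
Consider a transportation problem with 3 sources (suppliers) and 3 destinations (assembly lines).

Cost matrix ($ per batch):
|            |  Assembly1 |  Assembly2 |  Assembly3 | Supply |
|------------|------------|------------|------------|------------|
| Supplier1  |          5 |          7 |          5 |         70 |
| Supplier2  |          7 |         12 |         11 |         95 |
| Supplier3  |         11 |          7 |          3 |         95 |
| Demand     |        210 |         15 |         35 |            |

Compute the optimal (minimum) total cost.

1720

A cheapest plan:
  Supplier1→Assembly1: 70 batches
  Supplier2→Assembly1: 95 batches
  Supplier3→Assembly1: 45 batches
  Supplier3→Assembly2: 15 batches
  Supplier3→Assembly3: 35 batches
Total cost = $1720.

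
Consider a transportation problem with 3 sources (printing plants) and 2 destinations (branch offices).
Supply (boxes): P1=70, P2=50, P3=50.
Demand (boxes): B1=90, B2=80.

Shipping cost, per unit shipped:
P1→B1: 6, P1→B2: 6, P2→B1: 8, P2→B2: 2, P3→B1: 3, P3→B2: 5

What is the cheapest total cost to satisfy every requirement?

670

A cheapest plan:
  P1–B1: 40 boxes
  P1–B2: 30 boxes
  P2–B2: 50 boxes
  P3–B1: 50 boxes
Total cost = 670.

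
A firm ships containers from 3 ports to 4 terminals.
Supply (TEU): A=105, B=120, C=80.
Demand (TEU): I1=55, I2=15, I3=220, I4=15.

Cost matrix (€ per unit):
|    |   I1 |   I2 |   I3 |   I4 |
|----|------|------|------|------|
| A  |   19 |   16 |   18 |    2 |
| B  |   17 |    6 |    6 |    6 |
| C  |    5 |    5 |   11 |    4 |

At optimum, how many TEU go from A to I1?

0

Optimal shipments:
  A–I3: 90 × €18 = €1620
  A–I4: 15 × €2 = €30
  B–I3: 120 × €6 = €720
  C–I1: 55 × €5 = €275
  C–I2: 15 × €5 = €75
  C–I3: 10 × €11 = €110
Total cost = €2830.
The route A→I1 is not used.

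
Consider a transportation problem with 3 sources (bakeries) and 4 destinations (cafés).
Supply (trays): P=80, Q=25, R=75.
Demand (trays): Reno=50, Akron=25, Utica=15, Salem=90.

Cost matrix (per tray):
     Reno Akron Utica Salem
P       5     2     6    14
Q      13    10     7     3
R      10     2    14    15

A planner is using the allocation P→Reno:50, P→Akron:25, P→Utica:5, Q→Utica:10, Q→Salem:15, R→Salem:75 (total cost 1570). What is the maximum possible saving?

Current plan cost = 50·5 + 25·2 + 5·6 + 10·7 + 15·3 + 75·15 = 1570.
Optimal plan:
  P->Reno: 50 × 5 = 250
  P->Utica: 15 × 6 = 90
  P->Salem: 15 × 14 = 210
  Q->Salem: 25 × 3 = 75
  R->Akron: 25 × 2 = 50
  R->Salem: 50 × 15 = 750
Optimal cost = 1425.
Saving = 1570 − 1425 = 145.

145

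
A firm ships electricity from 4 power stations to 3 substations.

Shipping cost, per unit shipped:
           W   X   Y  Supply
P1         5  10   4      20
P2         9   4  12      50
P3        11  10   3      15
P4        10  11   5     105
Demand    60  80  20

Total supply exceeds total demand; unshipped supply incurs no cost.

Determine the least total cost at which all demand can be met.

1100

A cheapest plan:
  P1–W: 20 MWh
  P2–X: 50 MWh
  P3–Y: 15 MWh
  P4–W: 40 MWh
  P4–X: 30 MWh
  P4–Y: 5 MWh
Total cost = 1100.
(Supply check: P1 ships 20; P2 ships 50; P3 ships 15; P4 ships 75.)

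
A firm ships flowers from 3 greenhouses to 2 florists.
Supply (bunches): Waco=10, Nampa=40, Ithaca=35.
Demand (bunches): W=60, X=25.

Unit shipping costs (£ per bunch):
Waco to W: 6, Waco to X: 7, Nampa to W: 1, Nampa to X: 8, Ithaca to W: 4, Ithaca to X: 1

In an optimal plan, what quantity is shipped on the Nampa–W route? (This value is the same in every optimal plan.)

40

The minimum-cost plan:
  Waco→W: 10 × £6 = £60
  Nampa→W: 40 × £1 = £40
  Ithaca→W: 10 × £4 = £40
  Ithaca→X: 25 × £1 = £25
Total cost = £165.
So Nampa→W carries 40 bunches.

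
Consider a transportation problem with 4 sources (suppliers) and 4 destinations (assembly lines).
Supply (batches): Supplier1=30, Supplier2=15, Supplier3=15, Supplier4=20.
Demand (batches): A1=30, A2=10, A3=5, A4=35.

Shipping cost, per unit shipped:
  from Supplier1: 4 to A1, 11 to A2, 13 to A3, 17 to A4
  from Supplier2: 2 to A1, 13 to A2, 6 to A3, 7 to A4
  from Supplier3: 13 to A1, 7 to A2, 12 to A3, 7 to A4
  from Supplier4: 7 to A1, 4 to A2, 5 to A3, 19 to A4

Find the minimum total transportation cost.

Optimal allocation:
  Supplier1–A1: 30 × 4 = 120
  Supplier2–A4: 15 × 7 = 105
  Supplier3–A4: 15 × 7 = 105
  Supplier4–A2: 10 × 4 = 40
  Supplier4–A3: 5 × 5 = 25
  Supplier4–A4: 5 × 19 = 95
Total = 120 + 105 + 105 + 40 + 25 + 95 = 490.

490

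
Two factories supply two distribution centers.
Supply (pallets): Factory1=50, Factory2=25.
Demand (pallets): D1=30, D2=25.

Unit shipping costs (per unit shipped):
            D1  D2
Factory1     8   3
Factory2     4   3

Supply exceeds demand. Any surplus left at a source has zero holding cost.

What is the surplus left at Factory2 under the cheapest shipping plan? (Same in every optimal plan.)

0

An optimal plan:
  Factory1→D1: 5 pallets
  Factory1→D2: 25 pallets
  Factory2→D1: 25 pallets
Total cost = 215.
Factory2 ships 25 of its 25, leaving 0.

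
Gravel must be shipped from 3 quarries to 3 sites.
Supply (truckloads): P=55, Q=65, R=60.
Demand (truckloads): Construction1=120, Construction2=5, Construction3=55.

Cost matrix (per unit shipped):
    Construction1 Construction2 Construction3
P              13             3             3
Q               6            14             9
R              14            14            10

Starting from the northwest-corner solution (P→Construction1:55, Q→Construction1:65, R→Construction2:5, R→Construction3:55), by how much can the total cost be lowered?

350

Current plan cost = 55·13 + 65·6 + 5·14 + 55·10 = 1725.
Optimal plan:
  P to Construction2: 5 × 3 = 15
  P to Construction3: 50 × 3 = 150
  Q to Construction1: 65 × 6 = 390
  R to Construction1: 55 × 14 = 770
  R to Construction3: 5 × 10 = 50
Optimal cost = 1375.
Saving = 1725 − 1375 = 350.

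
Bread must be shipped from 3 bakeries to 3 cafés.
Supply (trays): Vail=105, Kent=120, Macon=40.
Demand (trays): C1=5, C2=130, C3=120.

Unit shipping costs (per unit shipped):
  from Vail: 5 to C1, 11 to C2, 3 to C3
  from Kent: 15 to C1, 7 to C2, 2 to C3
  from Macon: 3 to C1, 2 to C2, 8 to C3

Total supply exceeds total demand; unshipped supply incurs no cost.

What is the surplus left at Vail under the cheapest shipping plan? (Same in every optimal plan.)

Minimum-cost shipments:
  Vail to C1: 5 × 5 = 25
  Vail to C3: 90 × 3 = 270
  Kent to C2: 90 × 7 = 630
  Kent to C3: 30 × 2 = 60
  Macon to C2: 40 × 2 = 80
Total cost = 1065.
Vail ships 95 of its 105, leaving 10.

10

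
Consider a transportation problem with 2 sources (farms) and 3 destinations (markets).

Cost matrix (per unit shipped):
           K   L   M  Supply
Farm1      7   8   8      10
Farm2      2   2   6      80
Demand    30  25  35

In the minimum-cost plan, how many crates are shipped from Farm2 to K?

30

Solving gives:
  Farm1->M: 10 × 8 = 80
  Farm2->K: 30 × 2 = 60
  Farm2->L: 25 × 2 = 50
  Farm2->M: 25 × 6 = 150
Total cost = 340.
So Farm2→K carries 30 crates.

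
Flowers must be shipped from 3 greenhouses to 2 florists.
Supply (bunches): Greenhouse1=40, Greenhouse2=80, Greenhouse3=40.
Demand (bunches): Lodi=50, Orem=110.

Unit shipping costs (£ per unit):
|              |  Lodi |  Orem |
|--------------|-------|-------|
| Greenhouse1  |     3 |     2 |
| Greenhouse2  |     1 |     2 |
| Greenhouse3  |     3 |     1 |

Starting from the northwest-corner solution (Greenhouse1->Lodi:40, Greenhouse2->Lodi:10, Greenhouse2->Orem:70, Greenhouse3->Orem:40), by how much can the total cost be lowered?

80

Current plan cost = 40·3 + 10·1 + 70·2 + 40·1 = £310.
Optimal plan:
  Greenhouse1→Orem: 40 × £2 = £80
  Greenhouse2→Lodi: 50 × £1 = £50
  Greenhouse2→Orem: 30 × £2 = £60
  Greenhouse3→Orem: 40 × £1 = £40
Optimal cost = £230.
Saving = 310 − 230 = £80.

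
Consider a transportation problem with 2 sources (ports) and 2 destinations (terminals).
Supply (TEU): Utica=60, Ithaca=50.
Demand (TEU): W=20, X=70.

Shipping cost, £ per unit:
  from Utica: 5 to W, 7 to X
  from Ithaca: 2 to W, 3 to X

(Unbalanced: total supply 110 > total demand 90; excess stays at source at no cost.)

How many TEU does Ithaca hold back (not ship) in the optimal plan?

Minimum-cost shipments:
  Utica->W: 20 × £5 = £100
  Utica->X: 20 × £7 = £140
  Ithaca->X: 50 × £3 = £150
Total cost = £390.
Ithaca ships 50 of its 50, leaving 0.

0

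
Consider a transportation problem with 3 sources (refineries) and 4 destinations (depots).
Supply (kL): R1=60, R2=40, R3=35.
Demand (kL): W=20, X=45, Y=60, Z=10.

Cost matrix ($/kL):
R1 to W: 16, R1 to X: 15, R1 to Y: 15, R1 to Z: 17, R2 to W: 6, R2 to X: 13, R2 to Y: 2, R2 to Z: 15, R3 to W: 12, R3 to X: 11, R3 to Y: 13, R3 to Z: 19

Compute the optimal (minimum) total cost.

1405

A cheapest plan:
  R1→X: 30 × $15 = $450
  R1→Y: 20 × $15 = $300
  R1→Z: 10 × $17 = $170
  R2→Y: 40 × $2 = $80
  R3→W: 20 × $12 = $240
  R3→X: 15 × $11 = $165
Total = 450 + 300 + 170 + 80 + 240 + 165 = $1405.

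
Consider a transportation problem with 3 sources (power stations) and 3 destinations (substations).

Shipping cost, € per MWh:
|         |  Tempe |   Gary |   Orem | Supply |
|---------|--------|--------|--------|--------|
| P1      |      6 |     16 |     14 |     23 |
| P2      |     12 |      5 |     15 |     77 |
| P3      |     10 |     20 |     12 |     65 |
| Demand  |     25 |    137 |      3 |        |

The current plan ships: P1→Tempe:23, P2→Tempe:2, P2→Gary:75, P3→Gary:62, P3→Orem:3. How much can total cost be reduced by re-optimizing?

Current plan cost = 23·6 + 2·12 + 75·5 + 62·20 + 3·12 = €1813.
Optimal plan:
  P1–Gary: 23 × €16 = €368
  P2–Gary: 77 × €5 = €385
  P3–Tempe: 25 × €10 = €250
  P3–Gary: 37 × €20 = €740
  P3–Orem: 3 × €12 = €36
Optimal cost = €1779.
Saving = 1813 − 1779 = €34.

34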